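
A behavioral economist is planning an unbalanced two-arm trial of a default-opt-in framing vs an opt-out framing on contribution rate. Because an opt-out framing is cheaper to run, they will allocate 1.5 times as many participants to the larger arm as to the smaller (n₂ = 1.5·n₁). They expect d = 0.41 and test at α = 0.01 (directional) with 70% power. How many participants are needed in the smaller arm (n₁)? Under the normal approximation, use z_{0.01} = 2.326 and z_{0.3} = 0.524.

n₁ = 81

With allocation ratio k = n₂/n₁ = 1.5, Var(x̄₁−x̄₂) = σ²(1/n₁ + 1/(k·n₁)) = σ²·(k+1)/(k·n₁).
So n₁ = (1 + 1/k)·((z_{α} + z_β)/d)² = 1.667 × (2.850/0.41)².
n₁ = 1.667 × 48.32 = 80.5.
Round up: n₁ = 81, giving n₂ = ⌈1.5 × 81⌉ = ⌈121.5⌉ = 122.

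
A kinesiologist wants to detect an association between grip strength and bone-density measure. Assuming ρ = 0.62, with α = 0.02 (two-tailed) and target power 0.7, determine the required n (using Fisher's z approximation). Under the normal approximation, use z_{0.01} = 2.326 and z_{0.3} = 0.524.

n = 19

Fisher's z: C = ½·ln((1+r)/(1−r)) = ½·ln(4.2632) = 0.7250.
n = ((z_{α/2} + z_β)/C)² + 3.
(2.326 + 0.524) / 0.7250 = 2.850 / 0.7250 = 3.931.
n = 3.931² + 3 = 15.45 + 3 = 18.5.
Round up.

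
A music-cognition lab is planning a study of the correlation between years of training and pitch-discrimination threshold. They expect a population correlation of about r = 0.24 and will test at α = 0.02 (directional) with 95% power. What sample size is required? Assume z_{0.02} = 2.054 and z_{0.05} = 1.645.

n = 232

Fisher's z: C = ½·ln((1+r)/(1−r)) = ½·ln(1.6316) = 0.2448.
n = ((z_{α} + z_β)/C)² + 3.
(2.054 + 1.645) / 0.2448 = 3.699 / 0.2448 = 15.110.
n = 15.110² + 3 = 228.32 + 3 = 231.3.
Round up.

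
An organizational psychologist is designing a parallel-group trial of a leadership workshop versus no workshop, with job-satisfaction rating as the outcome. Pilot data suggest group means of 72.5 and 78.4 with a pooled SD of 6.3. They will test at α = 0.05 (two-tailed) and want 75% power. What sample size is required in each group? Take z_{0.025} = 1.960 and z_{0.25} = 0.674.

Cohen's d = |M₁ − M₂| / SD_pooled = |72.5 − 78.4| / 6.3 = 5.9 / 6.3 = 0.937.
For two independent groups with equal n: n = 2·((z_{α/2} + z_β) / d)².
z_{α/2} + z_β = 1.960 + 0.674 = 2.634.
n = 2 × (2.634 / 0.937)² = 2 × 2.811² = 2 × 7.90 = 15.8.
Round up to the next whole participant.

n = 16 per group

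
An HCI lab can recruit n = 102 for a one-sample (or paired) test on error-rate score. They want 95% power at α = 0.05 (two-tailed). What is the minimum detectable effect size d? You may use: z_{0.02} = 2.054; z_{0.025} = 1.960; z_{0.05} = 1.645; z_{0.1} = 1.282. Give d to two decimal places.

d_min ≈ 0.36

For a single sample (or paired design) of n = 102: d_min = (z_{α/2} + z_β)/√n.
z-sum = 1.960 + 1.645 = 3.605.
d_min = 3.605 / √102 = 3.605 / 10.100 = 0.357.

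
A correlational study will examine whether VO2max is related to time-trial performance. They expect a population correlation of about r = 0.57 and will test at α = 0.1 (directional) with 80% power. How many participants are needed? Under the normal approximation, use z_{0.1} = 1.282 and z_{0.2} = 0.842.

n = 14

Fisher's z: C = ½·ln((1+r)/(1−r)) = ½·ln(3.6512) = 0.6475.
n = ((z_{α} + z_β)/C)² + 3.
(1.282 + 0.842) / 0.6475 = 2.124 / 0.6475 = 3.280.
n = 3.280² + 3 = 10.76 + 3 = 13.8.
Round up.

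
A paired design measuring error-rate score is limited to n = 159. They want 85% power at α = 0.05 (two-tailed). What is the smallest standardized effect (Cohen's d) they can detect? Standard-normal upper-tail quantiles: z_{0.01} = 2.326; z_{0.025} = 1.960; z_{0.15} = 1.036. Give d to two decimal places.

d_min ≈ 0.24

For a single sample (or paired design) of n = 159: d_min = (z_{α/2} + z_β)/√n.
z-sum = 1.960 + 1.036 = 2.996.
d_min = 2.996 / √159 = 2.996 / 12.610 = 0.238.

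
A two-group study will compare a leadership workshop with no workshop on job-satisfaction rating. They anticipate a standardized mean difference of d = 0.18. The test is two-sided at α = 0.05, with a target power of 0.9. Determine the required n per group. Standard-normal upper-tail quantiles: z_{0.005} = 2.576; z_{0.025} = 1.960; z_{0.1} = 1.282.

For two independent groups with equal n: n = 2·((z_{α/2} + z_β) / d)².
z_{α/2} + z_β = 1.960 + 1.282 = 3.242.
n = 2 × (3.242 / 0.18)² = 2 × 18.011² = 2 × 324.40 = 648.8.
Round up to the next whole participant.

n = 649 per group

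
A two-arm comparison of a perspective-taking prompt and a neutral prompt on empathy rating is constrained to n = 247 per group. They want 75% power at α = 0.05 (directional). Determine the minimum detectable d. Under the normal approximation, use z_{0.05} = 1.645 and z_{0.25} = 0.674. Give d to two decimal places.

For two independent groups of n = 247 each: d_min = (z_{α} + z_β)·√(2/n).
z-sum = 1.645 + 0.674 = 2.319.
d_min = 2.319 × √(2/247) = 2.319 × 0.0900 = 0.209.

d_min ≈ 0.21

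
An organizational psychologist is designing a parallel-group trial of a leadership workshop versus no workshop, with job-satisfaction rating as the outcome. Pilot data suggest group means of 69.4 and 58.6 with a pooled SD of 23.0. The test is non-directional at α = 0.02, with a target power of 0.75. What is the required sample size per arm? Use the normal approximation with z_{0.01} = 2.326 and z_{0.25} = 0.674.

n = 82 per group

Cohen's d = |M₁ − M₂| / SD_pooled = |69.4 − 58.6| / 23.0 = 10.8 / 23.0 = 0.470.
For two independent groups with equal n: n = 2·((z_{α/2} + z_β) / d)².
z_{α/2} + z_β = 2.326 + 0.674 = 3.000.
n = 2 × (3.000 / 0.470)² = 2 × 6.383² = 2 × 40.74 = 81.5.
Round up to the next whole participant.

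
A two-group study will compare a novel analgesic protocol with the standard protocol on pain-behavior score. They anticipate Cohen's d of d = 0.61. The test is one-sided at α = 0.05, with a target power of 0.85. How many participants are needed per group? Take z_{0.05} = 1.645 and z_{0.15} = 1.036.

n = 39 per group

For two independent groups with equal n: n = 2·((z_{α} + z_β) / d)².
z_{α} + z_β = 1.645 + 1.036 = 2.681.
n = 2 × (2.681 / 0.61)² = 2 × 4.395² = 2 × 19.32 = 38.6.
Round up to the next whole participant.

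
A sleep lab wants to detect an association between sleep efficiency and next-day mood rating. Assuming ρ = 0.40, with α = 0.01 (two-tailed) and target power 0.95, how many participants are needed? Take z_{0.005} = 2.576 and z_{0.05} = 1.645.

n = 103

Fisher's z: C = ½·ln((1+r)/(1−r)) = ½·ln(2.3333) = 0.4236.
n = ((z_{α/2} + z_β)/C)² + 3.
(2.576 + 1.645) / 0.4236 = 4.221 / 0.4236 = 9.965.
n = 9.965² + 3 = 99.29 + 3 = 102.3.
Round up.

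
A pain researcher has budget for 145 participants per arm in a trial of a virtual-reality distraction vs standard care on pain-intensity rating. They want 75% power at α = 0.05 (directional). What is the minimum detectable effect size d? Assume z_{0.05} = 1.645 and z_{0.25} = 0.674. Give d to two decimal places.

For two independent groups of n = 145 each: d_min = (z_{α} + z_β)·√(2/n).
z-sum = 1.645 + 0.674 = 2.319.
d_min = 2.319 × √(2/145) = 2.319 × 0.1174 = 0.272.

d_min ≈ 0.27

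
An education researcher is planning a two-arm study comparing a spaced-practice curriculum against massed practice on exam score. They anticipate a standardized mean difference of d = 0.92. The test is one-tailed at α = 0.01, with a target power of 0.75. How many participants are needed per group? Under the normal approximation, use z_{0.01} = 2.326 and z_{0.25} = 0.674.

For two independent groups with equal n: n = 2·((z_{α} + z_β) / d)².
z_{α} + z_β = 2.326 + 0.674 = 3.000.
n = 2 × (3.000 / 0.92)² = 2 × 3.261² = 2 × 10.63 = 21.3.
Round up to the next whole participant.

n = 22 per group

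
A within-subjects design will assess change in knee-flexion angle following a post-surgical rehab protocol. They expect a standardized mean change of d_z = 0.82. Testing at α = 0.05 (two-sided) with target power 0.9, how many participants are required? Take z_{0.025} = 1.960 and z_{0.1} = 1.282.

n = 16 pairs

For a paired (one-sample on differences) test: n = ((z_{α/2} + z_β) / d)².
z_{α/2} + z_β = 1.960 + 1.282 = 3.242.
n = (3.242 / 0.82)² = 3.954² = 15.63.
Round up.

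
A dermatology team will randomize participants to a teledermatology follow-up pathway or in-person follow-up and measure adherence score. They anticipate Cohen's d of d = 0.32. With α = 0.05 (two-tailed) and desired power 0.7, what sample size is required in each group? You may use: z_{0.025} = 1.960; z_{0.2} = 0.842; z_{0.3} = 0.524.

For two independent groups with equal n: n = 2·((z_{α/2} + z_β) / d)².
z_{α/2} + z_β = 1.960 + 0.524 = 2.484.
n = 2 × (2.484 / 0.32)² = 2 × 7.763² = 2 × 60.26 = 120.5.
Round up to the next whole participant.

n = 121 per group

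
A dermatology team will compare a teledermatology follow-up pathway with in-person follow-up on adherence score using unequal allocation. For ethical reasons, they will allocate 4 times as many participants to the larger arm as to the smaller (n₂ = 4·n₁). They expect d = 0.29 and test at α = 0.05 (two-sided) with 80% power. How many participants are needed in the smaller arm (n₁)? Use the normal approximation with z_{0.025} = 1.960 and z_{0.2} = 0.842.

With allocation ratio k = n₂/n₁ = 4, Var(x̄₁−x̄₂) = σ²(1/n₁ + 1/(k·n₁)) = σ²·(k+1)/(k·n₁).
So n₁ = (1 + 1/k)·((z_{α/2} + z_β)/d)² = 1.250 × (2.802/0.29)².
n₁ = 1.250 × 93.36 = 116.7.
Round up: n₁ = 117, giving n₂ = 4 × 117 = 468.

n₁ = 117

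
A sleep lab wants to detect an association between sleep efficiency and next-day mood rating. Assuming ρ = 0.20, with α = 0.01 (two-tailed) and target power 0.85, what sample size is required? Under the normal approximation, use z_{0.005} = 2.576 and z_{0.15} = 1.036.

n = 321

Fisher's z: C = ½·ln((1+r)/(1−r)) = ½·ln(1.5000) = 0.2027.
n = ((z_{α/2} + z_β)/C)² + 3.
(2.576 + 1.036) / 0.2027 = 3.612 / 0.2027 = 17.819.
n = 17.819² + 3 = 317.53 + 3 = 320.5.
Round up.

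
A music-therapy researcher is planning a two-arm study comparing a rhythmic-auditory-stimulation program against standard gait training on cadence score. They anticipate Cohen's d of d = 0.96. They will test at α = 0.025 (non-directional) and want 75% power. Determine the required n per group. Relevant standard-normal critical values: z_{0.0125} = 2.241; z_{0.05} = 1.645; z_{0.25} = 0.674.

For two independent groups with equal n: n = 2·((z_{α/2} + z_β) / d)².
z_{α/2} + z_β = 2.241 + 0.674 = 2.915.
n = 2 × (2.915 / 0.96)² = 2 × 3.036² = 2 × 9.22 = 18.4.
Round up to the next whole participant.

n = 19 per group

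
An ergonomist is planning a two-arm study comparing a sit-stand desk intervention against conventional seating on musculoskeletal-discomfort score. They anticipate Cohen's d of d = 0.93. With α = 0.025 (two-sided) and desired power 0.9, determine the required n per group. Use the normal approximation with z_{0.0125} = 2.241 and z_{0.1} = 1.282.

n = 29 per group

For two independent groups with equal n: n = 2·((z_{α/2} + z_β) / d)².
z_{α/2} + z_β = 2.241 + 1.282 = 3.523.
n = 2 × (3.523 / 0.93)² = 2 × 3.788² = 2 × 14.35 = 28.7.
Round up to the next whole participant.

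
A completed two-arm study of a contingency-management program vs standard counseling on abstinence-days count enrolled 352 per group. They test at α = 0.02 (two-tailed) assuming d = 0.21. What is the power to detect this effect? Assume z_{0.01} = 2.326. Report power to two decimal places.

For two equal groups, power = Φ(d·√(n/2) − z_{α/2}).
d·√(n/2) = 0.21 × √(352/2) = 0.21 × 13.266 = 2.786.
z_β = 2.786 − 2.326 = 0.460.
Power = Φ(0.460) = 0.677.

power ≈ 0.68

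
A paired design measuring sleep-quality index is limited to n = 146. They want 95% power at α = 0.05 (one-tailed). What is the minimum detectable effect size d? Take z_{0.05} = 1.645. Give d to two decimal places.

d_min ≈ 0.27

For a single sample (or paired design) of n = 146: d_min = (z_{α} + z_β)/√n.
z-sum = 1.645 + 1.645 = 3.290.
d_min = 3.290 / √146 = 3.290 / 12.083 = 0.272.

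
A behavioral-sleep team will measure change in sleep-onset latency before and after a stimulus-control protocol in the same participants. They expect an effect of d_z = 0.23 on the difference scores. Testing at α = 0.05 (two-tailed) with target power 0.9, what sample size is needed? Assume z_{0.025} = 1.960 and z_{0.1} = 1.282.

n = 199 pairs

For a paired (one-sample on differences) test: n = ((z_{α/2} + z_β) / d)².
z_{α/2} + z_β = 1.960 + 1.282 = 3.242.
n = (3.242 / 0.23)² = 14.096² = 198.69.
Round up.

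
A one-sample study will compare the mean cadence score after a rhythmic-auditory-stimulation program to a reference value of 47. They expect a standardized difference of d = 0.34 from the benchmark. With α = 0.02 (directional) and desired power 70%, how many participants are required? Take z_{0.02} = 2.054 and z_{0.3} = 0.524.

n = 58

For a one-sample test: n = ((z_{α} + z_β) / d)².
z_{α} + z_β = 2.054 + 0.524 = 2.578.
n = (2.578 / 0.34)² = 7.582² = 57.49.
Round up.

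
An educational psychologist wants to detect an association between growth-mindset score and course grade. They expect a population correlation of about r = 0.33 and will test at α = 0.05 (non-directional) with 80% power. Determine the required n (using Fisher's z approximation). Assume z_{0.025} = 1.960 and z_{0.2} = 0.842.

n = 70

Fisher's z: C = ½·ln((1+r)/(1−r)) = ½·ln(1.9851) = 0.3428.
n = ((z_{α/2} + z_β)/C)² + 3.
(1.960 + 0.842) / 0.3428 = 2.802 / 0.3428 = 8.174.
n = 8.174² + 3 = 66.81 + 3 = 69.8.
Round up.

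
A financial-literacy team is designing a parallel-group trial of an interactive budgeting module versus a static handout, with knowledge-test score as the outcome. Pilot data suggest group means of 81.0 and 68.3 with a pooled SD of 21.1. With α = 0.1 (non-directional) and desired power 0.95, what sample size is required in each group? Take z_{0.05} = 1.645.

n = 60 per group

Cohen's d = |M₁ − M₂| / SD_pooled = |81.0 − 68.3| / 21.1 = 12.7 / 21.1 = 0.602.
For two independent groups with equal n: n = 2·((z_{α/2} + z_β) / d)².
z_{α/2} + z_β = 1.645 + 1.645 = 3.290.
n = 2 × (3.290 / 0.602)² = 2 × 5.465² = 2 × 29.87 = 59.7.
Round up to the next whole participant.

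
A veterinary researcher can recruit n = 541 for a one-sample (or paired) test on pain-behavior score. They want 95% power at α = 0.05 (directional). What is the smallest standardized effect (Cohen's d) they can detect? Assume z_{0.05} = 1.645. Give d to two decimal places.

d_min ≈ 0.14

For a single sample (or paired design) of n = 541: d_min = (z_{α} + z_β)/√n.
z-sum = 1.645 + 1.645 = 3.290.
d_min = 3.290 / √541 = 3.290 / 23.259 = 0.141.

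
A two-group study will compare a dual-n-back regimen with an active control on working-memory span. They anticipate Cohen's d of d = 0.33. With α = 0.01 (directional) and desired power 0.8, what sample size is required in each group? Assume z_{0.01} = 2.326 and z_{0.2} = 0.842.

n = 185 per group

For two independent groups with equal n: n = 2·((z_{α} + z_β) / d)².
z_{α} + z_β = 2.326 + 0.842 = 3.168.
n = 2 × (3.168 / 0.33)² = 2 × 9.600² = 2 × 92.16 = 184.3.
Round up to the next whole participant.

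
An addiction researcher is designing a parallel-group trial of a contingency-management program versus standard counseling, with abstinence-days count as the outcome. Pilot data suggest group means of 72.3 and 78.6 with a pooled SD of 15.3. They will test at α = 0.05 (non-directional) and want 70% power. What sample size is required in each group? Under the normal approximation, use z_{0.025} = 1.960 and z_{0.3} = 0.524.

n = 73 per group

Cohen's d = |M₁ − M₂| / SD_pooled = |72.3 − 78.6| / 15.3 = 6.3 / 15.3 = 0.412.
For two independent groups with equal n: n = 2·((z_{α/2} + z_β) / d)².
z_{α/2} + z_β = 1.960 + 0.524 = 2.484.
n = 2 × (2.484 / 0.412)² = 2 × 6.029² = 2 × 36.35 = 72.7.
Round up to the next whole participant.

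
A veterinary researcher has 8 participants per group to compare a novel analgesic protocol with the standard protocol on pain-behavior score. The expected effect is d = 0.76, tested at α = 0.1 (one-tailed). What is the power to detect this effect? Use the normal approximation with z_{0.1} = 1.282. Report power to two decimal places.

power ≈ 0.59

For two equal groups, power = Φ(d·√(n/2) − z_{α}).
d·√(n/2) = 0.76 × √(8/2) = 0.76 × 2.000 = 1.520.
z_β = 1.520 − 1.282 = 0.238.
Power = Φ(0.238) = 0.594.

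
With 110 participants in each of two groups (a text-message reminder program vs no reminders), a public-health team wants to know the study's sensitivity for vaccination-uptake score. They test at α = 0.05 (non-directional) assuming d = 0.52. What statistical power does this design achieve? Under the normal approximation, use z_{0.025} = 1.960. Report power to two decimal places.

power ≈ 0.97

For two equal groups, power = Φ(d·√(n/2) − z_{α/2}).
d·√(n/2) = 0.52 × √(110/2) = 0.52 × 7.416 = 3.856.
z_β = 3.856 − 1.960 = 1.896.
Power = Φ(1.896) = 0.971.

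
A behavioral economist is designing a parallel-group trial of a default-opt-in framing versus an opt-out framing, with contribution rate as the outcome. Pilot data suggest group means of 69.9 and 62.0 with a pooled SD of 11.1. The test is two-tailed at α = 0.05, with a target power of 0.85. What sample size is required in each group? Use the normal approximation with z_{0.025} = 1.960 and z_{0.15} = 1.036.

Cohen's d = |M₁ − M₂| / SD_pooled = |69.9 − 62.0| / 11.1 = 7.9 / 11.1 = 0.712.
For two independent groups with equal n: n = 2·((z_{α/2} + z_β) / d)².
z_{α/2} + z_β = 1.960 + 1.036 = 2.996.
n = 2 × (2.996 / 0.712)² = 2 × 4.208² = 2 × 17.71 = 35.4.
Round up to the next whole participant.

n = 36 per group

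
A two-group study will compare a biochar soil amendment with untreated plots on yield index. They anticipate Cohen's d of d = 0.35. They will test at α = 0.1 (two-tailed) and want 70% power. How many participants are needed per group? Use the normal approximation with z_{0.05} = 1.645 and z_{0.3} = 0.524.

n = 77 per group

For two independent groups with equal n: n = 2·((z_{α/2} + z_β) / d)².
z_{α/2} + z_β = 1.645 + 0.524 = 2.169.
n = 2 × (2.169 / 0.35)² = 2 × 6.197² = 2 × 38.40 = 76.8.
Round up to the next whole participant.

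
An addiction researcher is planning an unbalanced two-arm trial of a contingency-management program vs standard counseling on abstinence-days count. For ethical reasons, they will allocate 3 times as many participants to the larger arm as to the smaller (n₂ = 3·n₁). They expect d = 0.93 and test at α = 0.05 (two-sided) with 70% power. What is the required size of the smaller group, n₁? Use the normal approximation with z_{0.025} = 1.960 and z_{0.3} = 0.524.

With allocation ratio k = n₂/n₁ = 3, Var(x̄₁−x̄₂) = σ²(1/n₁ + 1/(k·n₁)) = σ²·(k+1)/(k·n₁).
So n₁ = (1 + 1/k)·((z_{α/2} + z_β)/d)² = 1.333 × (2.484/0.93)².
n₁ = 1.333 × 7.13 = 9.5.
Round up: n₁ = 10, giving n₂ = 3 × 10 = 30.

n₁ = 10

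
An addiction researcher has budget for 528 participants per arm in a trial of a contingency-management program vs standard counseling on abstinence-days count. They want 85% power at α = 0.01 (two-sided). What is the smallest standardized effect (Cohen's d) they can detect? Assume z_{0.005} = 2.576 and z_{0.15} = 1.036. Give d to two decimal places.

For two independent groups of n = 528 each: d_min = (z_{α/2} + z_β)·√(2/n).
z-sum = 2.576 + 1.036 = 3.612.
d_min = 3.612 × √(2/528) = 3.612 × 0.0615 = 0.222.

d_min ≈ 0.22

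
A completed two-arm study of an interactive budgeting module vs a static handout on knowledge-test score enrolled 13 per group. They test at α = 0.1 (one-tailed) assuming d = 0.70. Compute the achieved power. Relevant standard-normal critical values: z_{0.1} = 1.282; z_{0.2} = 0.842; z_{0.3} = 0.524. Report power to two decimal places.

For two equal groups, power = Φ(d·√(n/2) − z_{α}).
d·√(n/2) = 0.70 × √(13/2) = 0.70 × 2.550 = 1.785.
z_β = 1.785 − 1.282 = 0.503.
Power = Φ(0.503) = 0.692.

power ≈ 0.69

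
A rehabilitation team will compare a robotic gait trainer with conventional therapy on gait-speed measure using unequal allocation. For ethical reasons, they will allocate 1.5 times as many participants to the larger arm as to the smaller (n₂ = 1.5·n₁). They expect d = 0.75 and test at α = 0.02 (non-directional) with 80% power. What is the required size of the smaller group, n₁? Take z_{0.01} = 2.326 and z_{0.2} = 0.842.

n₁ = 30

With allocation ratio k = n₂/n₁ = 1.5, Var(x̄₁−x̄₂) = σ²(1/n₁ + 1/(k·n₁)) = σ²·(k+1)/(k·n₁).
So n₁ = (1 + 1/k)·((z_{α/2} + z_β)/d)² = 1.667 × (3.168/0.75)².
n₁ = 1.667 × 17.84 = 29.7.
Round up: n₁ = 30, giving n₂ = 1.5 × 30 = 45.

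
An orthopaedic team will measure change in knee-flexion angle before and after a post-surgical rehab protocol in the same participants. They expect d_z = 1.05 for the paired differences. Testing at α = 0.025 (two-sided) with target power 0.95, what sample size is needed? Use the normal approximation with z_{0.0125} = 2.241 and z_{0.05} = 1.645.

For a paired (one-sample on differences) test: n = ((z_{α/2} + z_β) / d)².
z_{α/2} + z_β = 2.241 + 1.645 = 3.886.
n = (3.886 / 1.05)² = 3.701² = 13.70.
Round up.

n = 14 pairs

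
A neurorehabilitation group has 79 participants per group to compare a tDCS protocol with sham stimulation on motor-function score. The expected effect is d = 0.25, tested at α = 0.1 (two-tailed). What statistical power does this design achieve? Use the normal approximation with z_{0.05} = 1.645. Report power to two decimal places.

power ≈ 0.47

For two equal groups, power = Φ(d·√(n/2) − z_{α/2}).
d·√(n/2) = 0.25 × √(79/2) = 0.25 × 6.285 = 1.571.
z_β = 1.571 − 1.645 = -0.074.
Power = Φ(-0.074) = 0.471.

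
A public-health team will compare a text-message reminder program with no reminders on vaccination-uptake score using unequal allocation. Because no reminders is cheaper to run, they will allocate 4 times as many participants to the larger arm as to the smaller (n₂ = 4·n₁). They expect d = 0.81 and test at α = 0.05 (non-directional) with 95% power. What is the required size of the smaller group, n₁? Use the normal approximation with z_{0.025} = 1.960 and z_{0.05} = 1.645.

n₁ = 25

With allocation ratio k = n₂/n₁ = 4, Var(x̄₁−x̄₂) = σ²(1/n₁ + 1/(k·n₁)) = σ²·(k+1)/(k·n₁).
So n₁ = (1 + 1/k)·((z_{α/2} + z_β)/d)² = 1.250 × (3.605/0.81)².
n₁ = 1.250 × 19.81 = 24.8.
Round up: n₁ = 25, giving n₂ = 4 × 25 = 100.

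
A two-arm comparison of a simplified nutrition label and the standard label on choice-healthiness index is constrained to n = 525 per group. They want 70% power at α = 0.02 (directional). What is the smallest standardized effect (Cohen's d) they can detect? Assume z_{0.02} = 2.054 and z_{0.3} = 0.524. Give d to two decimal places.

d_min ≈ 0.16

For two independent groups of n = 525 each: d_min = (z_{α} + z_β)·√(2/n).
z-sum = 2.054 + 0.524 = 2.578.
d_min = 2.578 × √(2/525) = 2.578 × 0.0617 = 0.159.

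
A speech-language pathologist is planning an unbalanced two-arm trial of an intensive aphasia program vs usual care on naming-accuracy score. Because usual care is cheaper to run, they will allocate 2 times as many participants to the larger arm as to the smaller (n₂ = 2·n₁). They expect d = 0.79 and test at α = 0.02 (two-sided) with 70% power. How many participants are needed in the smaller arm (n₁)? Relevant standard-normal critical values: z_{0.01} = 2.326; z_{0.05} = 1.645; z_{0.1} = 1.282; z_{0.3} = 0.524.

n₁ = 20

With allocation ratio k = n₂/n₁ = 2, Var(x̄₁−x̄₂) = σ²(1/n₁ + 1/(k·n₁)) = σ²·(k+1)/(k·n₁).
So n₁ = (1 + 1/k)·((z_{α/2} + z_β)/d)² = 1.500 × (2.850/0.79)².
n₁ = 1.500 × 13.01 = 19.5.
Round up: n₁ = 20, giving n₂ = 2 × 20 = 40.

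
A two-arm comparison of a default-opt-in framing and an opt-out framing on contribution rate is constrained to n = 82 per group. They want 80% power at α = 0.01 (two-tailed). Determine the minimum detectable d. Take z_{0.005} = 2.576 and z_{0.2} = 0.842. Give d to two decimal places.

For two independent groups of n = 82 each: d_min = (z_{α/2} + z_β)·√(2/n).
z-sum = 2.576 + 0.842 = 3.418.
d_min = 3.418 × √(2/82) = 3.418 × 0.1562 = 0.534.

d_min ≈ 0.53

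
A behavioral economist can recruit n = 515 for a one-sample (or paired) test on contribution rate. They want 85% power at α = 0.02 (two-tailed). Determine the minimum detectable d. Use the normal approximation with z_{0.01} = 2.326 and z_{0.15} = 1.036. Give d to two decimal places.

d_min ≈ 0.15

For a single sample (or paired design) of n = 515: d_min = (z_{α/2} + z_β)/√n.
z-sum = 2.326 + 1.036 = 3.362.
d_min = 3.362 / √515 = 3.362 / 22.694 = 0.148.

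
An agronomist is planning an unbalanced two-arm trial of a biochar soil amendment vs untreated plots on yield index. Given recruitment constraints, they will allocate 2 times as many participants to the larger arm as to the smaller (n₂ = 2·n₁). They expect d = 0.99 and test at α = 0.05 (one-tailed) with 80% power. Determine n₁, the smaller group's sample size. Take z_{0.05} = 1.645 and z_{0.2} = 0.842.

With allocation ratio k = n₂/n₁ = 2, Var(x̄₁−x̄₂) = σ²(1/n₁ + 1/(k·n₁)) = σ²·(k+1)/(k·n₁).
So n₁ = (1 + 1/k)·((z_{α} + z_β)/d)² = 1.500 × (2.487/0.99)².
n₁ = 1.500 × 6.31 = 9.5.
Round up: n₁ = 10, giving n₂ = 2 × 10 = 20.

n₁ = 10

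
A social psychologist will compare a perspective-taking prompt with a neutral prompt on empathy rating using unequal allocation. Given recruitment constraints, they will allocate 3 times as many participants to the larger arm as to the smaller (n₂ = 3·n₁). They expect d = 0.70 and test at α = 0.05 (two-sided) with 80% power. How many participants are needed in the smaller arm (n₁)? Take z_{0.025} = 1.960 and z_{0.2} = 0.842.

n₁ = 22

With allocation ratio k = n₂/n₁ = 3, Var(x̄₁−x̄₂) = σ²(1/n₁ + 1/(k·n₁)) = σ²·(k+1)/(k·n₁).
So n₁ = (1 + 1/k)·((z_{α/2} + z_β)/d)² = 1.333 × (2.802/0.70)².
n₁ = 1.333 × 16.02 = 21.4.
Round up: n₁ = 22, giving n₂ = 3 × 22 = 66.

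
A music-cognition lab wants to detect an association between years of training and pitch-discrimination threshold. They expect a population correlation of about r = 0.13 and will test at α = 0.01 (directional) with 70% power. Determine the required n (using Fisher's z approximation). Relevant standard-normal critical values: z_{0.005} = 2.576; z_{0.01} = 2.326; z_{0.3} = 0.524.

Fisher's z: C = ½·ln((1+r)/(1−r)) = ½·ln(1.2989) = 0.1307.
n = ((z_{α} + z_β)/C)² + 3.
(2.326 + 0.524) / 0.1307 = 2.850 / 0.1307 = 21.806.
n = 21.806² + 3 = 475.49 + 3 = 478.5.
Round up.

n = 479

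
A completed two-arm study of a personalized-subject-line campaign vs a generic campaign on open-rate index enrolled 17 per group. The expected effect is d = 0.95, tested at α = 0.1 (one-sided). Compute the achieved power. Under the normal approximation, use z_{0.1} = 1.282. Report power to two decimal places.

For two equal groups, power = Φ(d·√(n/2) − z_{α}).
d·√(n/2) = 0.95 × √(17/2) = 0.95 × 2.915 = 2.770.
z_β = 2.770 − 1.282 = 1.488.
Power = Φ(1.488) = 0.932.

power ≈ 0.93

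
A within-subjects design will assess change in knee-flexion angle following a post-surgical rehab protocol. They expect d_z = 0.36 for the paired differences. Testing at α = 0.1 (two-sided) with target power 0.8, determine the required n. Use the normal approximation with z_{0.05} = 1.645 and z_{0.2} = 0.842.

n = 48 pairs

For a paired (one-sample on differences) test: n = ((z_{α/2} + z_β) / d)².
z_{α/2} + z_β = 1.645 + 0.842 = 2.487.
n = (2.487 / 0.36)² = 6.908² = 47.73.
Round up.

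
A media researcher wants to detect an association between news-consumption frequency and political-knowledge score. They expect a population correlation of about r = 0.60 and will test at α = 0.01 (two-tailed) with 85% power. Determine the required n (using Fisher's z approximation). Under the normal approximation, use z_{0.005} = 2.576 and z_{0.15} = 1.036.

Fisher's z: C = ½·ln((1+r)/(1−r)) = ½·ln(4.0000) = 0.6931.
n = ((z_{α/2} + z_β)/C)² + 3.
(2.576 + 1.036) / 0.6931 = 3.612 / 0.6931 = 5.211.
n = 5.211² + 3 = 27.16 + 3 = 30.2.
Round up.

n = 31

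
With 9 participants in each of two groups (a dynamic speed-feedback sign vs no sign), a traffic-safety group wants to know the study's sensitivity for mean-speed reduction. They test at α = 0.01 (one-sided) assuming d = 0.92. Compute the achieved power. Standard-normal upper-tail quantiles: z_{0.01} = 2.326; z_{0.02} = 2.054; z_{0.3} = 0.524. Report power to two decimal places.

power ≈ 0.35

For two equal groups, power = Φ(d·√(n/2) − z_{α}).
d·√(n/2) = 0.92 × √(9/2) = 0.92 × 2.121 = 1.952.
z_β = 1.952 − 2.326 = -0.374.
Power = Φ(-0.374) = 0.354.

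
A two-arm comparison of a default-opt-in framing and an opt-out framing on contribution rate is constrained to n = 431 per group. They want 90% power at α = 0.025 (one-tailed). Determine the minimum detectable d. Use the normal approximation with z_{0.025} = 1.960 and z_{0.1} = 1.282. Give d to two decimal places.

For two independent groups of n = 431 each: d_min = (z_{α} + z_β)·√(2/n).
z-sum = 1.960 + 1.282 = 3.242.
d_min = 3.242 × √(2/431) = 3.242 × 0.0681 = 0.221.

d_min ≈ 0.22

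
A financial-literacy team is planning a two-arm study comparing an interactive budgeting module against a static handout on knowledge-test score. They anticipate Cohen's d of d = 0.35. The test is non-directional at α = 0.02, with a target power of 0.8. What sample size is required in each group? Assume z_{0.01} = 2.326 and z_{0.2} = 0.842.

For two independent groups with equal n: n = 2·((z_{α/2} + z_β) / d)².
z_{α/2} + z_β = 2.326 + 0.842 = 3.168.
n = 2 × (3.168 / 0.35)² = 2 × 9.051² = 2 × 81.93 = 163.9.
Round up to the next whole participant.

n = 164 per group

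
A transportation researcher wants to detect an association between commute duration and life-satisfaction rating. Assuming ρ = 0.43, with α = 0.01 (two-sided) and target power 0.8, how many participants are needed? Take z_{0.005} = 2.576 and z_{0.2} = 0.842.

Fisher's z: C = ½·ln((1+r)/(1−r)) = ½·ln(2.5088) = 0.4599.
n = ((z_{α/2} + z_β)/C)² + 3.
(2.576 + 0.842) / 0.4599 = 3.418 / 0.4599 = 7.432.
n = 7.432² + 3 = 55.24 + 3 = 58.2.
Round up.

n = 59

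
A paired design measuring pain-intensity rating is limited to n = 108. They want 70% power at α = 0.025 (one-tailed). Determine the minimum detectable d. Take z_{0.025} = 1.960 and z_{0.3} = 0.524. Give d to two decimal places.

For a single sample (or paired design) of n = 108: d_min = (z_{α} + z_β)/√n.
z-sum = 1.960 + 0.524 = 2.484.
d_min = 2.484 / √108 = 2.484 / 10.392 = 0.239.

d_min ≈ 0.24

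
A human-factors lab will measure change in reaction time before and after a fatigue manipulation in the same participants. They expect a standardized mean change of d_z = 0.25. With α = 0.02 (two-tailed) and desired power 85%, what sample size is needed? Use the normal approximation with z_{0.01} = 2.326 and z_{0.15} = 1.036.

For a paired (one-sample on differences) test: n = ((z_{α/2} + z_β) / d)².
z_{α/2} + z_β = 2.326 + 1.036 = 3.362.
n = (3.362 / 0.25)² = 13.448² = 180.85.
Round up.

n = 181 pairs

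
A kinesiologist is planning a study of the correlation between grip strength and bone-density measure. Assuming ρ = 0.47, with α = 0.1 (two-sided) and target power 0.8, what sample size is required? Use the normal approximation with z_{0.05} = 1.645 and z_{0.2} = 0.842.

Fisher's z: C = ½·ln((1+r)/(1−r)) = ½·ln(2.7736) = 0.5101.
n = ((z_{α/2} + z_β)/C)² + 3.
(1.645 + 0.842) / 0.5101 = 2.487 / 0.5101 = 4.876.
n = 4.876² + 3 = 23.77 + 3 = 26.8.
Round up.

n = 27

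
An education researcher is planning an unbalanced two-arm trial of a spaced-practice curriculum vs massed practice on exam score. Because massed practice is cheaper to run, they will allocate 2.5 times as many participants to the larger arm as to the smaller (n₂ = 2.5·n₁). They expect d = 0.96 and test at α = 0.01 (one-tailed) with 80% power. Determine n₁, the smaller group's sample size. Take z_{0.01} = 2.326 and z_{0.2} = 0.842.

With allocation ratio k = n₂/n₁ = 2.5, Var(x̄₁−x̄₂) = σ²(1/n₁ + 1/(k·n₁)) = σ²·(k+1)/(k·n₁).
So n₁ = (1 + 1/k)·((z_{α} + z_β)/d)² = 1.400 × (3.168/0.96)².
n₁ = 1.400 × 10.89 = 15.2.
Round up: n₁ = 16, giving n₂ = 2.5 × 16 = 40.

n₁ = 16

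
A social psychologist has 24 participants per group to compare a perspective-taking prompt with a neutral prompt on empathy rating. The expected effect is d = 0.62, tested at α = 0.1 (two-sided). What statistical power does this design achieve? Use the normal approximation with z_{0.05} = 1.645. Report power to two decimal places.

power ≈ 0.69

For two equal groups, power = Φ(d·√(n/2) − z_{α/2}).
d·√(n/2) = 0.62 × √(24/2) = 0.62 × 3.464 = 2.148.
z_β = 2.148 − 1.645 = 0.503.
Power = Φ(0.503) = 0.692.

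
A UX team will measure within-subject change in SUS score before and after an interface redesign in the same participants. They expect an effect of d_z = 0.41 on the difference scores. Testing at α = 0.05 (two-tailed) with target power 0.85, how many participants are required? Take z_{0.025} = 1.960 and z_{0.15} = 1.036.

n = 54 pairs

For a paired (one-sample on differences) test: n = ((z_{α/2} + z_β) / d)².
z_{α/2} + z_β = 1.960 + 1.036 = 2.996.
n = (2.996 / 0.41)² = 7.307² = 53.40.
Round up.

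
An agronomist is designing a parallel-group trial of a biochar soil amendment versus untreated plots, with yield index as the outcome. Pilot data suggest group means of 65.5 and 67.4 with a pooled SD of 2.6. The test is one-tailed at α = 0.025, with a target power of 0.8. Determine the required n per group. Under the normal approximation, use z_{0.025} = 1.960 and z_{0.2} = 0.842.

Cohen's d = |M₁ − M₂| / SD_pooled = |65.5 − 67.4| / 2.6 = 1.9 / 2.6 = 0.731.
For two independent groups with equal n: n = 2·((z_{α} + z_β) / d)².
z_{α} + z_β = 1.960 + 0.842 = 2.802.
n = 2 × (2.802 / 0.731)² = 2 × 3.833² = 2 × 14.69 = 29.4.
Round up to the next whole participant.

n = 30 per group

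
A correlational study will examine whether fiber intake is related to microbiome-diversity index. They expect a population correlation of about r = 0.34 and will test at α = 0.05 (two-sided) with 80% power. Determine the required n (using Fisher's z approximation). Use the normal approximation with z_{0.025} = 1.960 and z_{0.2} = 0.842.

n = 66

Fisher's z: C = ½·ln((1+r)/(1−r)) = ½·ln(2.0303) = 0.3541.
n = ((z_{α/2} + z_β)/C)² + 3.
(1.960 + 0.842) / 0.3541 = 2.802 / 0.3541 = 7.913.
n = 7.913² + 3 = 62.62 + 3 = 65.6.
Round up.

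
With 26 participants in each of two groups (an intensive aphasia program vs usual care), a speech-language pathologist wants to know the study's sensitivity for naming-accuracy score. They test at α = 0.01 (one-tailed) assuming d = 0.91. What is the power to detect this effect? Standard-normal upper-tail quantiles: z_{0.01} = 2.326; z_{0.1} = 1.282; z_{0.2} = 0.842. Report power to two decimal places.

For two equal groups, power = Φ(d·√(n/2) − z_{α}).
d·√(n/2) = 0.91 × √(26/2) = 0.91 × 3.606 = 3.281.
z_β = 3.281 − 2.326 = 0.955.
Power = Φ(0.955) = 0.830.

power ≈ 0.83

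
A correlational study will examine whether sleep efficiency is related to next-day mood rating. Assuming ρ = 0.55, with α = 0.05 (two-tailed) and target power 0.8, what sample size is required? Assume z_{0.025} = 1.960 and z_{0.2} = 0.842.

Fisher's z: C = ½·ln((1+r)/(1−r)) = ½·ln(3.4444) = 0.6184.
n = ((z_{α/2} + z_β)/C)² + 3.
(1.960 + 0.842) / 0.6184 = 2.802 / 0.6184 = 4.531.
n = 4.531² + 3 = 20.53 + 3 = 23.5.
Round up.

n = 24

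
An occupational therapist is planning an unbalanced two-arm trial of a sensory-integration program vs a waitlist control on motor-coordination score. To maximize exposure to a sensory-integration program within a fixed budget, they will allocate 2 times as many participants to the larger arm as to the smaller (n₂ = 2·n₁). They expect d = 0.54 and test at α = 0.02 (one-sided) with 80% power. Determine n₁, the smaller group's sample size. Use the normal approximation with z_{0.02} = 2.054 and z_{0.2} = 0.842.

With allocation ratio k = n₂/n₁ = 2, Var(x̄₁−x̄₂) = σ²(1/n₁ + 1/(k·n₁)) = σ²·(k+1)/(k·n₁).
So n₁ = (1 + 1/k)·((z_{α} + z_β)/d)² = 1.500 × (2.896/0.54)².
n₁ = 1.500 × 28.76 = 43.1.
Round up: n₁ = 44, giving n₂ = 2 × 44 = 88.

n₁ = 44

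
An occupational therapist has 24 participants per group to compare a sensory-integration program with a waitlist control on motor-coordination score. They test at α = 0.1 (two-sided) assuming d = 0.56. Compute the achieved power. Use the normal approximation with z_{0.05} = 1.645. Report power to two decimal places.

For two equal groups, power = Φ(d·√(n/2) − z_{α/2}).
d·√(n/2) = 0.56 × √(24/2) = 0.56 × 3.464 = 1.940.
z_β = 1.940 − 1.645 = 0.295.
Power = Φ(0.295) = 0.616.

power ≈ 0.62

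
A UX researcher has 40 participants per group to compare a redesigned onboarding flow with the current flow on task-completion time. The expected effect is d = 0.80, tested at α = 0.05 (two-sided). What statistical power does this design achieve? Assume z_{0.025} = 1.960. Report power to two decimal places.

For two equal groups, power = Φ(d·√(n/2) − z_{α/2}).
d·√(n/2) = 0.80 × √(40/2) = 0.80 × 4.472 = 3.578.
z_β = 3.578 − 1.960 = 1.618.
Power = Φ(1.618) = 0.947.

power ≈ 0.95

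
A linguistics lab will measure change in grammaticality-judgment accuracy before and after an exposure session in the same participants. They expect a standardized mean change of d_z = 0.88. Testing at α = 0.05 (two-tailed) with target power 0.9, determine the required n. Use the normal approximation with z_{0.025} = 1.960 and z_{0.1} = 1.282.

n = 14 pairs

For a paired (one-sample on differences) test: n = ((z_{α/2} + z_β) / d)².
z_{α/2} + z_β = 1.960 + 1.282 = 3.242.
n = (3.242 / 0.88)² = 3.684² = 13.57.
Round up.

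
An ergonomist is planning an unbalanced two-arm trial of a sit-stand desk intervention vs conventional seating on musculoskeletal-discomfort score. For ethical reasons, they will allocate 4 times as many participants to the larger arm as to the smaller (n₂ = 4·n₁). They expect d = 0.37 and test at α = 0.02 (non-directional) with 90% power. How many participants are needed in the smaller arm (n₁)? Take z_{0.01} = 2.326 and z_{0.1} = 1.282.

n₁ = 119

With allocation ratio k = n₂/n₁ = 4, Var(x̄₁−x̄₂) = σ²(1/n₁ + 1/(k·n₁)) = σ²·(k+1)/(k·n₁).
So n₁ = (1 + 1/k)·((z_{α/2} + z_β)/d)² = 1.250 × (3.608/0.37)².
n₁ = 1.250 × 95.09 = 118.9.
Round up: n₁ = 119, giving n₂ = 4 × 119 = 476.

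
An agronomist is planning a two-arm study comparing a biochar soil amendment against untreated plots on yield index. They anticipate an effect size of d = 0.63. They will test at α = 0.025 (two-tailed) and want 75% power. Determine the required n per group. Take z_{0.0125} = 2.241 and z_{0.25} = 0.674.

n = 43 per group

For two independent groups with equal n: n = 2·((z_{α/2} + z_β) / d)².
z_{α/2} + z_β = 2.241 + 0.674 = 2.915.
n = 2 × (2.915 / 0.63)² = 2 × 4.627² = 2 × 21.41 = 42.8.
Round up to the next whole participant.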